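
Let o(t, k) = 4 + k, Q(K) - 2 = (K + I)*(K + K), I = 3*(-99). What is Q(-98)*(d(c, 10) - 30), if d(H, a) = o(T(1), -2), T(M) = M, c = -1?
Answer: -2167816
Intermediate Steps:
I = -297
Q(K) = 2 + 2*K*(-297 + K) (Q(K) = 2 + (K - 297)*(K + K) = 2 + (-297 + K)*(2*K) = 2 + 2*K*(-297 + K))
d(H, a) = 2 (d(H, a) = 4 - 2 = 2)
Q(-98)*(d(c, 10) - 30) = (2 - 594*(-98) + 2*(-98)**2)*(2 - 30) = (2 + 58212 + 2*9604)*(-28) = (2 + 58212 + 19208)*(-28) = 77422*(-28) = -2167816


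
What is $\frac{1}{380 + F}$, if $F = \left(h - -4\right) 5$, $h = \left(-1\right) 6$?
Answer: $\frac{1}{370} \approx 0.0027027$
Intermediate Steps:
$h = -6$
$F = -10$ ($F = \left(-6 - -4\right) 5 = \left(-6 + 4\right) 5 = \left(-2\right) 5 = -10$)
$\frac{1}{380 + F} = \frac{1}{380 - 10} = \frac{1}{370}$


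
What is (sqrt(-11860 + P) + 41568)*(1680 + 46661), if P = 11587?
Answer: 2009438688 + 48341*I*sqrt(273) ≈ 2.0094e+9 + 7.9872e+5*I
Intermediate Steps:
(sqrt(-11860 + P) + 41568)*(1680 + 46661) = (sqrt(-11860 + 11587) + 41568)*(1680 + 46661) = (sqrt(-273) + 41568)*48341 = (I*sqrt(273) + 41568)*48341 = (41568 + I*sqrt(273))*48341 = 2009438688 + 48341*I*sqrt(273)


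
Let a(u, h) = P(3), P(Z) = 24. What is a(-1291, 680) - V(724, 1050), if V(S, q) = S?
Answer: -700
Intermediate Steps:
a(u, h) = 24
a(-1291, 680) - V(724, 1050) = 24 - 1*724 = 24 - 724 = -700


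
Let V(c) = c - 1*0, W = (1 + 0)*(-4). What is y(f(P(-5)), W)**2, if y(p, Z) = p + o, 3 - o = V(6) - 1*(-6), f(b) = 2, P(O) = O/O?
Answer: 49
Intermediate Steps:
P(O) = 1
W = -4 (W = 1*(-4) = -4)
V(c) = c (V(c) = c + 0 = c)
o = -9 (o = 3 - (6 - 1*(-6)) = 3 - (6 + 6) = 3 - 1*12 = 3 - 12 = -9)
y(p, Z) = -9 + p (y(p, Z) = p - 9 = -9 + p)
y(f(P(-5)), W)**2 = (-9 + 2)**2 = (-7)**2 = 49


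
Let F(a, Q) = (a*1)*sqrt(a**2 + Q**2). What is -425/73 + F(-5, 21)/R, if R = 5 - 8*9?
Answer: -425/73 + 5*sqrt(466)/67 ≈ -4.2109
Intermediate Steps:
R = -67 (R = 5 - 72 = -67)
F(a, Q) = a*sqrt(Q**2 + a**2)
-425/73 + F(-5, 21)/R = -425/73 - 5*sqrt(21**2 + (-5)**2)/(-67) = -425*1/73 - 5*sqrt(441 + 25)*(-1/67) = -425/73 - 5*sqrt(466)*(-1/67) = -425/73 + 5*sqrt(466)/67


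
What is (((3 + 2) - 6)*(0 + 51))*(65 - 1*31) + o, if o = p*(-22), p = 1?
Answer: -1756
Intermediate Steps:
o = -22 (o = 1*(-22) = -22)
(((3 + 2) - 6)*(0 + 51))*(65 - 1*31) + o = (((3 + 2) - 6)*(0 + 51))*(65 - 1*31) - 22 = ((5 - 6)*51)*(65 - 31) - 22 = -1*51*34 - 22 = -51*34 - 22 = -1734 - 22 = -1756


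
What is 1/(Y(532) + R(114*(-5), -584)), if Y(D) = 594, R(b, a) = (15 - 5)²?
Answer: 1/694 ≈ 0.0014409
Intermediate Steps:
R(b, a) = 100 (R(b, a) = 10² = 100)
1/(Y(532) + R(114*(-5), -584)) = 1/(594 + 100) = 1/694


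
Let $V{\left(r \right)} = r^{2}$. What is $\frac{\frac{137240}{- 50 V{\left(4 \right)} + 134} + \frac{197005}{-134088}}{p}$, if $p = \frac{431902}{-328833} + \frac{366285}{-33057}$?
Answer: $\frac{11203582922073975}{669069222443336} \approx 16.745$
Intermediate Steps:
$p = - \frac{14969331091}{1207803609}$ ($p = 431902 \left(- \frac{1}{328833}\right) + 366285 \left(- \frac{1}{33057}\right) = - \frac{431902}{328833} - \frac{122095}{11019} = - \frac{14969331091}{1207803609} \approx -12.394$)
$\frac{\frac{137240}{- 50 V{\left(4 \right)} + 134} + \frac{197005}{-134088}}{p} = \frac{\frac{137240}{- 50 \cdot 4^{2} + 134} + \frac{197005}{-134088}}{- \frac{14969331091}{1207803609}} = \left(\frac{137240}{\left(-50\right) 16 + 134} + 197005 \left(- \frac{1}{134088}\right)\right) \left(- \frac{1207803609}{14969331091}\right) = \left(\frac{137240}{-800 + 134} - \frac{197005}{134088}\right) \left(- \frac{1207803609}{14969331091}\right) = \left(\frac{137240}{-666} - \frac{197005}{134088}\right) \left(- \frac{1207803609}{14969331091}\right) = \left(137240 \left(- \frac{1}{666}\right) - \frac{197005}{134088}\right) \left(- \frac{1207803609}{14969331091}\right) = \left(- \frac{68620}{333} - \frac{197005}{134088}\right) \left(- \frac{1207803609}{14969331091}\right) = \left(- \frac{83483975}{402264}\right) \left(- \frac{1207803609}{14969331091}\right) = \frac{11203582922073975}{669069222443336}$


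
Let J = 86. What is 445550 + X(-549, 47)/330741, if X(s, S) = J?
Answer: 147361652636/330741 ≈ 4.4555e+5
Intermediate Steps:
X(s, S) = 86
445550 + X(-549, 47)/330741 = 445550 + 86/330741 = 147361652636/330741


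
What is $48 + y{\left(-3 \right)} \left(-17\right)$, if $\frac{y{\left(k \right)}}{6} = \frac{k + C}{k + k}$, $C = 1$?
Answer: $14$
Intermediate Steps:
$y{\left(k \right)} = \frac{3 \left(1 + k\right)}{k}$ ($y{\left(k \right)} = 6 \frac{k + 1}{k + k} = 6 \frac{1 + k}{2 k} = \frac{3 \left(1 + k\right)}{k}$)
$48 + y{\left(-3 \right)} \left(-17\right) = 48 + \left(3 + \frac{3}{-3}\right) \left(-17\right) = 48 + \left(3 + 3 \left(- \frac{1}{3}\right)\right) \left(-17\right) = 48 + \left(3 - 1\right) \left(-17\right) = 48 + 2 \left(-17\right) = 48 - 34 = 14$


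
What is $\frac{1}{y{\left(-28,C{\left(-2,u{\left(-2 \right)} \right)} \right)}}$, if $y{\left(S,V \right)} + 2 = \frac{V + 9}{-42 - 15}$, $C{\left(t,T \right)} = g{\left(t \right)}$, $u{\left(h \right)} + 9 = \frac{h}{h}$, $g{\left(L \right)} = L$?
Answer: $- \frac{57}{121} \approx -0.47107$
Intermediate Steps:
$u{\left(h \right)} = -8$ ($u{\left(h \right)} = -9 + \frac{h}{h} = -9 + 1 = -8$)
$C{\left(t,T \right)} = t$
$y{\left(S,V \right)} = - \frac{41}{19} - \frac{V}{57}$ ($y{\left(S,V \right)} = -2 + \frac{V + 9}{-42 - 15} = -2 + \frac{9 + V}{-57} = -2 + \left(9 + V\right) \left(- \frac{1}{57}\right) = -2 - \left(\frac{3}{19} + \frac{V}{57}\right) = - \frac{41}{19} - \frac{V}{57}$)
$\frac{1}{y{\left(-28,C{\left(-2,u{\left(-2 \right)} \right)} \right)}} = \frac{1}{- \frac{41}{19} - - \frac{2}{57}} = \frac{1}{- \frac{41}{19} + \frac{2}{57}} = \frac{1}{- \frac{121}{57}} = - \frac{57}{121}$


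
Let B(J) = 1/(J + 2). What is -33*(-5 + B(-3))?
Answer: 198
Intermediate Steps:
B(J) = 1/(2 + J)
-33*(-5 + B(-3)) = -33*(-5 + 1/(2 - 3)) = -33*(-5 + 1/(-1)) = -33*(-5 - 1) = -33*(-6) = 198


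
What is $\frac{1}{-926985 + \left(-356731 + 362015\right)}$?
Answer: $- \frac{1}{921701} \approx -1.085 \cdot 10^{-6}$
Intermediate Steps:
$\frac{1}{-926985 + \left(-356731 + 362015\right)} = \frac{1}{-926985 + 5284} = \frac{1}{-921701} = - \frac{1}{921701}$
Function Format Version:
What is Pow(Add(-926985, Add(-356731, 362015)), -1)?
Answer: Rational(-1, 921701) ≈ -1.0850e-6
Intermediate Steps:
Pow(Add(-926985, Add(-356731, 362015)), -1) = Pow(Add(-926985, 5284), -1) = Pow(-921701, -1) = Rational(-1, 921701)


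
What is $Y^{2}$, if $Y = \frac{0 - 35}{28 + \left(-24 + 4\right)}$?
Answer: $\frac{1225}{64} \approx 19.141$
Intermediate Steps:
$Y = - \frac{35}{8}$ ($Y = - \frac{35}{28 - 20} = - \frac{35}{8} \approx -4.375$)
$Y^{2} = \left(- \frac{35}{8}\right)^{2} = \frac{1225}{64}$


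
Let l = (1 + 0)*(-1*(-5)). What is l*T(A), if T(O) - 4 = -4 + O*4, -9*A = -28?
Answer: 560/9 ≈ 62.222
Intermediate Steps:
A = 28/9 (A = -⅑*(-28) = 28/9 ≈ 3.1111)
l = 5 (l = 1*5 = 5)
T(O) = 4*O (T(O) = 4 + (-4 + O*4) = 4 + (-4 + 4*O) = 4*O)
l*T(A) = 5*(4*(28/9)) = 5*(112/9) = 560/9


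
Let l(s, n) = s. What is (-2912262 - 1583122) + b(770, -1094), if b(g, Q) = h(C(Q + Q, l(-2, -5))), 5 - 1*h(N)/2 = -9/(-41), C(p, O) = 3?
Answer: -184310352/41 ≈ -4.4954e+6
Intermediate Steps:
h(N) = 392/41 (h(N) = 10 - (-18)/(-41) = 10 - (-18)*(-1)/41 = 10 - 2*9/41 = 10 - 18/41 = 392/41)
b(g, Q) = 392/41
(-2912262 - 1583122) + b(770, -1094) = (-2912262 - 1583122) + 392/41 = -4495384 + 392/41 = -184310352/41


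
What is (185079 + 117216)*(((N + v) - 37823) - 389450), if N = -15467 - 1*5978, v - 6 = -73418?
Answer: -157837288350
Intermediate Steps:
v = -73412 (v = 6 - 73418 = -73412)
N = -21445 (N = -15467 - 5978 = -21445)
(185079 + 117216)*(((N + v) - 37823) - 389450) = (185079 + 117216)*(((-21445 - 73412) - 37823) - 389450) = 302295*((-94857 - 37823) - 389450) = 302295*(-132680 - 389450) = 302295*(-522130) = -157837288350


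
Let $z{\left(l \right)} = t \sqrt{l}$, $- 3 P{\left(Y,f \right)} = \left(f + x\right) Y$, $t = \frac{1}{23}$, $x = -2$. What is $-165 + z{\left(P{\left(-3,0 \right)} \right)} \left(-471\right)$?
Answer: $-165 - \frac{471 i \sqrt{2}}{23} \approx -165.0 - 28.961 i$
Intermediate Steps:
$t = \frac{1}{23} \approx 0.043478$
$P{\left(Y,f \right)} = - \frac{Y \left(-2 + f\right)}{3}$ ($P{\left(Y,f \right)} = - \frac{\left(f - 2\right) Y}{3} = - \frac{\left(-2 + f\right) Y}{3} = - \frac{Y \left(-2 + f\right)}{3}$)
$z{\left(l \right)} = \frac{\sqrt{l}}{23}$
$-165 + z{\left(P{\left(-3,0 \right)} \right)} \left(-471\right) = -165 + \frac{\sqrt{\frac{1}{3} \left(-3\right) \left(2 - 0\right)}}{23} \left(-471\right) = -165 + \frac{\sqrt{\frac{1}{3} \left(-3\right) \left(2 + 0\right)}}{23} \left(-471\right) = -165 + \frac{\sqrt{\frac{1}{3} \left(-3\right) 2}}{23} \left(-471\right) = -165 + \frac{\sqrt{-2}}{23} \left(-471\right) = -165 + \frac{i \sqrt{2}}{23} \left(-471\right) = -165 - \frac{471 i \sqrt{2}}{23}$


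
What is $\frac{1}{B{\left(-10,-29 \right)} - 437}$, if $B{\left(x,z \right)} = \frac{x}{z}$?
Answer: $- \frac{29}{12663} \approx -0.0022901$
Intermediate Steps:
$\frac{1}{B{\left(-10,-29 \right)} - 437} = \frac{1}{- \frac{10}{-29} - 437} = \frac{1}{\left(-10\right) \left(- \frac{1}{29}\right) - 437} = \frac{1}{\frac{10}{29} - 437} = \frac{1}{- \frac{12663}{29}} = - \frac{29}{12663}$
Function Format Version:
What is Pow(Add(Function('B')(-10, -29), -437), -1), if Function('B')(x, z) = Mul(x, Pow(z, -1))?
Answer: Rational(-29, 12663) ≈ -0.0022901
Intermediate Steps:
Pow(Add(Function('B')(-10, -29), -437), -1) = Pow(Add(Mul(-10, Pow(-29, -1)), -437), -1) = Pow(Add(Mul(-10, Rational(-1, 29)), -437), -1) = Pow(Add(Rational(10, 29), -437), -1) = Pow(Rational(-12663, 29), -1) = Rational(-29, 12663)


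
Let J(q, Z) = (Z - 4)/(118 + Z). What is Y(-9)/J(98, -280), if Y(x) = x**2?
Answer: 6561/142 ≈ 46.204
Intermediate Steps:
J(q, Z) = (-4 + Z)/(118 + Z)
Y(-9)/J(98, -280) = (-9)**2/(((-4 - 280)/(118 - 280))) = 81/((-284/(-162))) = 81/((-1/162*(-284))) = 81/(142/81) = 81*(81/142) = 6561/142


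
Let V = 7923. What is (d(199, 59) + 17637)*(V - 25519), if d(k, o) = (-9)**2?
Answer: -311765928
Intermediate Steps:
d(k, o) = 81
(d(199, 59) + 17637)*(V - 25519) = (81 + 17637)*(7923 - 25519) = 17718*(-17596) = -311765928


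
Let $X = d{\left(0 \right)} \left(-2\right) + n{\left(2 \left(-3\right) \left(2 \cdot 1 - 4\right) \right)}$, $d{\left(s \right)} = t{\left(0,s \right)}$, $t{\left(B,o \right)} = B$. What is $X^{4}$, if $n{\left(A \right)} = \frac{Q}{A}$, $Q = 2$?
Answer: $\frac{1}{1296} \approx 0.0007716$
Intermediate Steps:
$d{\left(s \right)} = 0$
$n{\left(A \right)} = \frac{2}{A}$
$X = \frac{1}{6}$ ($X = 0 \left(-2\right) + \frac{2}{2 \left(-3\right) \left(2 \cdot 1 - 4\right)} = 0 + \frac{2}{\left(-6\right) \left(2 - 4\right)} = 0 + \frac{2}{\left(-6\right) \left(-2\right)} = 0 + \frac{2}{12} = 0 + 2 \cdot \frac{1}{12} = 0 + \frac{1}{6} = \frac{1}{6} \approx 0.16667$)
$X^{4} = \left(\frac{1}{6}\right)^{4} = \frac{1}{1296}$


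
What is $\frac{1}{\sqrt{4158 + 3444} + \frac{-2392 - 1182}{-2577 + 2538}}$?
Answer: $\frac{69693}{605417} - \frac{1521 \sqrt{7602}}{1210834} \approx 0.0055919$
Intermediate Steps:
$\frac{1}{\sqrt{4158 + 3444} + \frac{-2392 - 1182}{-2577 + 2538}} = \frac{1}{\sqrt{7602} - \frac{3574}{-39}} = \frac{1}{\sqrt{7602} - - \frac{3574}{39}} = \frac{1}{\sqrt{7602} + \frac{3574}{39}} = \frac{1}{\frac{3574}{39} + \sqrt{7602}}$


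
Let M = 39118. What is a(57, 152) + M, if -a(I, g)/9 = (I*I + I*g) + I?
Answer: -68612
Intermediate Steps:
a(I, g) = -9*I - 9*I**2 - 9*I*g (a(I, g) = -9*((I*I + I*g) + I) = -9*((I**2 + I*g) + I) = -9*(I + I**2 + I*g) = -9*I - 9*I**2 - 9*I*g)
a(57, 152) + M = -9*57*(1 + 57 + 152) + 39118 = -9*57*210 + 39118 = -107730 + 39118 = -68612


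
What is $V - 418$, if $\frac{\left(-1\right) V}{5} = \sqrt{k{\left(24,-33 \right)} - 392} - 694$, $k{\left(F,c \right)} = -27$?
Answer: $3052 - 5 i \sqrt{419} \approx 3052.0 - 102.35 i$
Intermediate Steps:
$V = 3470 - 5 i \sqrt{419}$ ($V = - 5 \left(\sqrt{-27 - 392} - 694\right) = - 5 \left(\sqrt{-419} - 694\right) = - 5 \left(i \sqrt{419} - 694\right) = - 5 \left(-694 + i \sqrt{419}\right) = 3470 - 5 i \sqrt{419} \approx 3470.0 - 102.35 i$)
$V - 418 = \left(3470 - 5 i \sqrt{419}\right) - 418 = 3052 - 5 i \sqrt{419}$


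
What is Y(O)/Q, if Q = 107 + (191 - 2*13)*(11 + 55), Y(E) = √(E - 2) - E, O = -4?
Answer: 4/10997 + I*√6/10997 ≈ 0.00036374 + 0.00022274*I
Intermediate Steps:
Y(E) = √(-2 + E) - E
Q = 10997 (Q = 107 + (191 - 26)*66 = 107 + 165*66 = 107 + 10890 = 10997)
Y(O)/Q = (√(-2 - 4) - 1*(-4))/10997 = (√(-6) + 4)*(1/10997) = (I*√6 + 4)*(1/10997) = (4 + I*√6)*(1/10997) = 4/10997 + I*√6/10997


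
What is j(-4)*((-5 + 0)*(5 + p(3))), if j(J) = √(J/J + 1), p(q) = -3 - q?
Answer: 5*√2 ≈ 7.0711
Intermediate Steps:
j(J) = √2 (j(J) = √(1 + 1) = √2)
j(-4)*((-5 + 0)*(5 + p(3))) = √2*((-5 + 0)*(5 + (-3 - 1*3))) = √2*(-5*(5 + (-3 - 3))) = √2*(-5*(5 - 6)) = √2*(-5*(-1)) = √2*5 = 5*√2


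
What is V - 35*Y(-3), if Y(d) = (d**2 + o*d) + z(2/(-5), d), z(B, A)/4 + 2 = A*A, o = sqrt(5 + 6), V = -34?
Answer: -1329 + 105*sqrt(11) ≈ -980.75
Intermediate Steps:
o = sqrt(11) ≈ 3.3166
z(B, A) = -8 + 4*A**2 (z(B, A) = -8 + 4*(A*A) = -8 + 4*A**2)
Y(d) = -8 + 5*d**2 + d*sqrt(11) (Y(d) = (d**2 + sqrt(11)*d) + (-8 + 4*d**2) = (d**2 + d*sqrt(11)) + (-8 + 4*d**2) = -8 + 5*d**2 + d*sqrt(11))
V - 35*Y(-3) = -34 - 35*(-8 + 5*(-3)**2 - 3*sqrt(11)) = -34 - 35*(-8 + 5*9 - 3*sqrt(11)) = -34 - 35*(-8 + 45 - 3*sqrt(11)) = -34 - 35*(37 - 3*sqrt(11)) = -34 + (-1295 + 105*sqrt(11)) = -1329 + 105*sqrt(11)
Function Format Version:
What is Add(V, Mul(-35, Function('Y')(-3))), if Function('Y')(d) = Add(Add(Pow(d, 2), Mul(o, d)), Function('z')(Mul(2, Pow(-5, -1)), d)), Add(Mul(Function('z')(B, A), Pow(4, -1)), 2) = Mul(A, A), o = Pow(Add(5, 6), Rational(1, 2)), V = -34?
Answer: Add(-1329, Mul(105, Pow(11, Rational(1, 2)))) ≈ -980.75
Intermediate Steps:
o = Pow(11, Rational(1, 2)) ≈ 3.3166
Function('z')(B, A) = Add(-8, Mul(4, Pow(A, 2))) (Function('z')(B, A) = Add(-8, Mul(4, Mul(A, A))) = Add(-8, Mul(4, Pow(A, 2))))
Function('Y')(d) = Add(-8, Mul(5, Pow(d, 2)), Mul(d, Pow(11, Rational(1, 2)))) (Function('Y')(d) = Add(Add(Pow(d, 2), Mul(Pow(11, Rational(1, 2)), d)), Add(-8, Mul(4, Pow(d, 2)))) = Add(Add(Pow(d, 2), Mul(d, Pow(11, Rational(1, 2)))), Add(-8, Mul(4, Pow(d, 2)))) = Add(-8, Mul(5, Pow(d, 2)), Mul(d, Pow(11, Rational(1, 2)))))
Add(V, Mul(-35, Function('Y')(-3))) = Add(-34, Mul(-35, Add(-8, Mul(5, Pow(-3, 2)), Mul(-3, Pow(11, Rational(1, 2)))))) = Add(-34, Mul(-35, Add(-8, Mul(5, 9), Mul(-3, Pow(11, Rational(1, 2)))))) = Add(-34, Mul(-35, Add(-8, 45, Mul(-3, Pow(11, Rational(1, 2)))))) = Add(-34, Mul(-35, Add(37, Mul(-3, Pow(11, Rational(1, 2)))))) = Add(-34, Add(-1295, Mul(105, Pow(11, Rational(1, 2))))) = Add(-1329, Mul(105, Pow(11, Rational(1, 2))))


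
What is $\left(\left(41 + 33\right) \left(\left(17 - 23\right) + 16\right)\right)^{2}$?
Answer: $547600$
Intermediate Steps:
$\left(\left(41 + 33\right) \left(\left(17 - 23\right) + 16\right)\right)^{2} = \left(74 \left(-6 + 16\right)\right)^{2} = \left(74 \cdot 10\right)^{2} = 740^{2} = 547600$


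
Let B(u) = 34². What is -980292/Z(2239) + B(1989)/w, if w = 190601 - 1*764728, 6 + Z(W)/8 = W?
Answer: -140708188967/2564051182 ≈ -54.877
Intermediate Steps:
Z(W) = -48 + 8*W
w = -574127 (w = 190601 - 764728 = -574127)
B(u) = 1156
-980292/Z(2239) + B(1989)/w = -980292/(-48 + 8*2239) + 1156/(-574127) = -980292/(-48 + 17912) + 1156*(-1/574127) = -980292/17864 - 1156/574127 = -980292*1/17864 - 1156/574127 = -245073/4466 - 1156/574127 = -140708188967/2564051182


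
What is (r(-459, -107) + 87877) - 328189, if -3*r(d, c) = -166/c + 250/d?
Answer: -35407379212/147339 ≈ -2.4031e+5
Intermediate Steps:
r(d, c) = -250/(3*d) + 166/(3*c) (r(d, c) = -(-166/c + 250/d)/3 = -250/(3*d) + 166/(3*c))
(r(-459, -107) + 87877) - 328189 = ((-250/3/(-459) + (166/3)/(-107)) + 87877) - 328189 = ((-250/3*(-1/459) + (166/3)*(-1/107)) + 87877) - 328189 = ((250/1377 - 166/321) + 87877) - 328189 = (-49444/147339 + 87877) - 328189 = 12947659859/147339 - 328189 = -35407379212/147339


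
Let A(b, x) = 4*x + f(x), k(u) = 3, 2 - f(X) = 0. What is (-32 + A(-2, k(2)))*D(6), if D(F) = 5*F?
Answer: -540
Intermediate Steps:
f(X) = 2 (f(X) = 2 - 1*0 = 2 + 0 = 2)
A(b, x) = 2 + 4*x (A(b, x) = 4*x + 2 = 2 + 4*x)
(-32 + A(-2, k(2)))*D(6) = (-32 + (2 + 4*3))*(5*6) = (-32 + (2 + 12))*30 = (-32 + 14)*30 = -18*30 = -540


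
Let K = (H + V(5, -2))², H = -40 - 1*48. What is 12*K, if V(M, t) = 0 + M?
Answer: 82668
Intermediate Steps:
V(M, t) = M
H = -88 (H = -40 - 48 = -88)
K = 6889 (K = (-88 + 5)² = (-83)² = 6889)
12*K = 12*6889 = 82668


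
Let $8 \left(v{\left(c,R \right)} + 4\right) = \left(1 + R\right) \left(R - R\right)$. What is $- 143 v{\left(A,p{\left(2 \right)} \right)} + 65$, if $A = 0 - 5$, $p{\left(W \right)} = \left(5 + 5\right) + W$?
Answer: $637$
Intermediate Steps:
$p{\left(W \right)} = 10 + W$
$A = -5$
$v{\left(c,R \right)} = -4$ ($v{\left(c,R \right)} = -4 + \frac{\left(1 + R\right) \left(R - R\right)}{8} = -4 + \frac{\left(1 + R\right) 0}{8} = -4 + \frac{1}{8} \cdot 0 = -4 + 0 = -4$)
$- 143 v{\left(A,p{\left(2 \right)} \right)} + 65 = \left(-143\right) \left(-4\right) + 65 = 572 + 65 = 637$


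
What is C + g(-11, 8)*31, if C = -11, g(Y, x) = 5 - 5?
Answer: -11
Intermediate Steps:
g(Y, x) = 0
C + g(-11, 8)*31 = -11 + 0*31 = -11 + 0 = -11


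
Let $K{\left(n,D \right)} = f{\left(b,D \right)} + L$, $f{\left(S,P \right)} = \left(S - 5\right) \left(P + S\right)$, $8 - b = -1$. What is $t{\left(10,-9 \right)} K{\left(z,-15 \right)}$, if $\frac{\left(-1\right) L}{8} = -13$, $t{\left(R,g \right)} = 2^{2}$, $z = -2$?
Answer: $320$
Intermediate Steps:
$t{\left(R,g \right)} = 4$
$L = 104$ ($L = \left(-8\right) \left(-13\right) = 104$)
$b = 9$ ($b = 8 - -1 = 8 + 1 = 9$)
$f{\left(S,P \right)} = \left(-5 + S\right) \left(P + S\right)$
$K{\left(n,D \right)} = 140 + 4 D$ ($K{\left(n,D \right)} = \left(9^{2} - 5 D - 45 + D 9\right) + 104 = \left(81 - 5 D - 45 + 9 D\right) + 104 = \left(36 + 4 D\right) + 104 = 140 + 4 D$)
$t{\left(10,-9 \right)} K{\left(z,-15 \right)} = 4 \left(140 + 4 \left(-15\right)\right) = 4 \left(140 - 60\right) = 4 \cdot 80 = 320$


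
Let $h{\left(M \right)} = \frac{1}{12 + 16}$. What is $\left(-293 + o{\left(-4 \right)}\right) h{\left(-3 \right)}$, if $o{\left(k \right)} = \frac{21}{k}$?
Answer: $- \frac{1193}{112} \approx -10.652$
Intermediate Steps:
$h{\left(M \right)} = \frac{1}{28}$
$\left(-293 + o{\left(-4 \right)}\right) h{\left(-3 \right)} = \left(-293 + \frac{21}{-4}\right) \frac{1}{28} = \left(-293 + 21 \left(- \frac{1}{4}\right)\right) \frac{1}{28} = \left(-293 - \frac{21}{4}\right) \frac{1}{28} = \left(- \frac{1193}{4}\right) \frac{1}{28} = - \frac{1193}{112}$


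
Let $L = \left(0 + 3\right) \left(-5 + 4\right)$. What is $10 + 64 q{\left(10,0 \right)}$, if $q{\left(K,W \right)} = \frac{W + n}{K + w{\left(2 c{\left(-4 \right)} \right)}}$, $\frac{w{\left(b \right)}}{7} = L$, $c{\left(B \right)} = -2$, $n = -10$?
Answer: $\frac{750}{11} \approx 68.182$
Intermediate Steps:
$L = -3$ ($L = 3 \left(-1\right) = -3$)
$w{\left(b \right)} = -21$ ($w{\left(b \right)} = 7 \left(-3\right) = -21$)
$q{\left(K,W \right)} = \frac{-10 + W}{-21 + K}$ ($q{\left(K,W \right)} = \frac{W - 10}{K - 21} = \frac{-10 + W}{-21 + K}$)
$10 + 64 q{\left(10,0 \right)} = 10 + 64 \frac{-10 + 0}{-21 + 10} = 10 + 64 \frac{1}{-11} \left(-10\right) = 10 + 64 \left(\left(- \frac{1}{11}\right) \left(-10\right)\right) = 10 + 64 \cdot \frac{10}{11} = 10 + \frac{640}{11} = \frac{750}{11}$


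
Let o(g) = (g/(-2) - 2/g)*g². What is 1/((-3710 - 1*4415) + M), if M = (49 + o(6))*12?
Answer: -1/8977 ≈ -0.00011140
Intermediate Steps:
o(g) = g²*(-2/g - g/2) (o(g) = (g*(-½) - 2/g)*g² = (-g/2 - 2/g)*g² = (-2/g - g/2)*g² = g²*(-2/g - g/2))
M = -852 (M = (49 - ½*6*(4 + 6²))*12 = (49 - ½*6*(4 + 36))*12 = (49 - ½*6*40)*12 = (49 - 120)*12 = -71*12 = -852)
1/((-3710 - 1*4415) + M) = 1/((-3710 - 1*4415) - 852) = 1/((-3710 - 4415) - 852) = 1/(-8125 - 852) = 1/(-8977) = -1/8977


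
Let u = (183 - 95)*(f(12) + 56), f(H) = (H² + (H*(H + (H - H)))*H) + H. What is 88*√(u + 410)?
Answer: 88*√171130 ≈ 36404.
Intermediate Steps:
f(H) = H + H² + H³ (f(H) = (H² + (H*(H + 0))*H) + H = (H² + (H*H)*H) + H = (H² + H²*H) + H = (H² + H³) + H = H + H² + H³)
u = 170720 (u = (183 - 95)*(12*(1 + 12 + 12²) + 56) = 88*(12*(1 + 12 + 144) + 56) = 88*(12*157 + 56) = 88*(1884 + 56) = 88*1940 = 170720)
88*√(u + 410) = 88*√(170720 + 410) = 88*√171130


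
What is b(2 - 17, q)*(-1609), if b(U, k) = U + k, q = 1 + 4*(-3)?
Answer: 41834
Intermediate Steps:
q = -11 (q = 1 - 12 = -11)
b(2 - 17, q)*(-1609) = ((2 - 17) - 11)*(-1609) = (-15 - 11)*(-1609) = -26*(-1609) = 41834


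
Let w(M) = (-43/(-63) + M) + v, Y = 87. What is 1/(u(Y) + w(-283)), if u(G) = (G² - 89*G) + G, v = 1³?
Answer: -63/23204 ≈ -0.0027150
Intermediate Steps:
v = 1
u(G) = G² - 88*G
w(M) = 106/63 + M (w(M) = (-43/(-63) + M) + 1 = (-43*(-1/63) + M) + 1 = (43/63 + M) + 1 = 106/63 + M)
1/(u(Y) + w(-283)) = 1/(87*(-88 + 87) + (106/63 - 283)) = 1/(87*(-1) - 17723/63) = 1/(-87 - 17723/63) = 1/(-23204/63) = -63/23204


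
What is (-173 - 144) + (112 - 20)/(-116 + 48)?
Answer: -5412/17 ≈ -318.35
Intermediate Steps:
(-173 - 144) + (112 - 20)/(-116 + 48) = -317 + 92/(-68) = -317 + 92*(-1/68) = -317 - 23/17 = -5412/17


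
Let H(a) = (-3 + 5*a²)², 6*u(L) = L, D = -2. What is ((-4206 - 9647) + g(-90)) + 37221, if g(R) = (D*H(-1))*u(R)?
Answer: 23488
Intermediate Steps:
u(L) = L/6
g(R) = -4*R/3 (g(R) = (-2*(-3 + 5*(-1)²)²)*(R/6) = (-2*(-3 + 5*1)²)*(R/6) = (-2*(-3 + 5)²)*(R/6) = (-2*2²)*(R/6) = (-2*4)*(R/6) = -4*R/3)
((-4206 - 9647) + g(-90)) + 37221 = ((-4206 - 9647) - 4/3*(-90)) + 37221 = (-13853 + 120) + 37221 = -13733 + 37221 = 23488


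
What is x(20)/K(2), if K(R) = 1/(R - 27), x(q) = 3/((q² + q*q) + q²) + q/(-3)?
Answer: 7997/48 ≈ 166.60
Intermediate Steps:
x(q) = q⁻² - q/3 (x(q) = 3/((q² + q²) + q²) + q*(-⅓) = 3/(2*q² + q²) - q/3 = 3/((3*q²)) - q/3 = 3*(1/(3*q²)) - q/3 = q⁻² - q/3)
K(R) = 1/(-27 + R)
x(20)/K(2) = (20⁻² - ⅓*20)/(1/(-27 + 2)) = (1/400 - 20/3)/(1/(-25)) = -7997/(1200*(-1/25)) = -7997/1200*(-25) = 7997/48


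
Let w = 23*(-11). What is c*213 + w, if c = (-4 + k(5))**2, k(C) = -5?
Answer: 17000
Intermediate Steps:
w = -253
c = 81 (c = (-4 - 5)**2 = (-9)**2 = 81)
c*213 + w = 81*213 - 253 = 17253 - 253 = 17000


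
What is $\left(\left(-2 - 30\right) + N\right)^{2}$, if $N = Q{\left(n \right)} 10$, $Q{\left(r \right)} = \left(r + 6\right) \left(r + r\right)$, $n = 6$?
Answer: $1982464$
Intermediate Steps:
$Q{\left(r \right)} = 2 r \left(6 + r\right)$ ($Q{\left(r \right)} = \left(6 + r\right) 2 r = 2 r \left(6 + r\right)$)
$N = 1440$ ($N = 2 \cdot 6 \left(6 + 6\right) 10 = 2 \cdot 6 \cdot 12 \cdot 10 = 144 \cdot 10 = 1440$)
$\left(\left(-2 - 30\right) + N\right)^{2} = \left(\left(-2 - 30\right) + 1440\right)^{2} = \left(-32 + 1440\right)^{2} = 1408^{2} = 1982464$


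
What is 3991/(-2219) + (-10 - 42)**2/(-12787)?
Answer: -57033093/28374353 ≈ -2.0100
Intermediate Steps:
3991/(-2219) + (-10 - 42)**2/(-12787) = 3991*(-1/2219) + (-52)**2*(-1/12787) = -3991/2219 + 2704*(-1/12787) = -3991/2219 - 2704/12787 = -57033093/28374353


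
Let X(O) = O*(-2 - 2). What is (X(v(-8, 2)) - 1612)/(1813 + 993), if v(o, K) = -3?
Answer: -800/1403 ≈ -0.57021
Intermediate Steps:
X(O) = -4*O (X(O) = O*(-4) = -4*O)
(X(v(-8, 2)) - 1612)/(1813 + 993) = (-4*(-3) - 1612)/(1813 + 993) = (12 - 1612)/2806 = -1600*1/2806 = -800/1403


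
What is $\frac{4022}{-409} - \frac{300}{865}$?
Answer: $- \frac{720346}{70757} \approx -10.181$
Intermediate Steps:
$\frac{4022}{-409} - \frac{300}{865} = 4022 \left(- \frac{1}{409}\right) - \frac{60}{173} = - \frac{4022}{409} - \frac{60}{173} = - \frac{720346}{70757}$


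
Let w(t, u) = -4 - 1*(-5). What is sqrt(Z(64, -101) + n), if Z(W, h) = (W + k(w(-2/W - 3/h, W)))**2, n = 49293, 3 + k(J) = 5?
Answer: 3*sqrt(5961) ≈ 231.62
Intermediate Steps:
w(t, u) = 1 (w(t, u) = -4 + 5 = 1)
k(J) = 2 (k(J) = -3 + 5 = 2)
Z(W, h) = (2 + W)**2 (Z(W, h) = (W + 2)**2 = (2 + W)**2)
sqrt(Z(64, -101) + n) = sqrt((2 + 64)**2 + 49293) = sqrt(66**2 + 49293) = sqrt(4356 + 49293) = sqrt(53649) = 3*sqrt(5961)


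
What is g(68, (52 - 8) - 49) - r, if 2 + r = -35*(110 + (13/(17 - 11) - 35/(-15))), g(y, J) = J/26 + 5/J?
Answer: 52108/13 ≈ 4008.3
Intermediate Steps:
g(y, J) = 5/J + J/26 (g(y, J) = J*(1/26) + 5/J = J/26 + 5/J = 5/J + J/26)
r = -8019/2 (r = -2 - 35*(110 + (13/(17 - 11) - 35/(-15))) = -2 - 35*(110 + (13/6 - 35*(-1/15))) = -2 - 35*(110 + (13*(⅙) + 7/3)) = -2 - 35*(110 + (13/6 + 7/3)) = -2 - 35*(110 + 9/2) = -2 - 35*229/2 = -2 - 8015/2 = -8019/2 ≈ -4009.5)
g(68, (52 - 8) - 49) - r = (5/((52 - 8) - 49) + ((52 - 8) - 49)/26) - 1*(-8019/2) = (5/(44 - 49) + (44 - 49)/26) + 8019/2 = (5/(-5) + (1/26)*(-5)) + 8019/2 = (5*(-⅕) - 5/26) + 8019/2 = (-1 - 5/26) + 8019/2 = -31/26 + 8019/2 = 52108/13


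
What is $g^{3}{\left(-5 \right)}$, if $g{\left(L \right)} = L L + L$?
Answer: $8000$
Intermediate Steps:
$g{\left(L \right)} = L + L^{2}$ ($g{\left(L \right)} = L^{2} + L = L + L^{2}$)
$g^{3}{\left(-5 \right)} = \left(- 5 \left(1 - 5\right)\right)^{3} = \left(\left(-5\right) \left(-4\right)\right)^{3} = 20^{3} = 8000$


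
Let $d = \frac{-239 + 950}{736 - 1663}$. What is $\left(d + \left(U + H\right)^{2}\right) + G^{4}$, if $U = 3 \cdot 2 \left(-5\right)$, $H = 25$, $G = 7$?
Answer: $\frac{249799}{103} \approx 2425.2$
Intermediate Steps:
$U = -30$ ($U = 6 \left(-5\right) = -30$)
$d = - \frac{79}{103}$ ($d = \frac{711}{-927} = 711 \left(- \frac{1}{927}\right) = - \frac{79}{103} \approx -0.76699$)
$\left(d + \left(U + H\right)^{2}\right) + G^{4} = \left(- \frac{79}{103} + \left(-30 + 25\right)^{2}\right) + 7^{4} = \left(- \frac{79}{103} + \left(-5\right)^{2}\right) + 2401 = \left(- \frac{79}{103} + 25\right) + 2401 = \frac{2496}{103} + 2401 = \frac{249799}{103}$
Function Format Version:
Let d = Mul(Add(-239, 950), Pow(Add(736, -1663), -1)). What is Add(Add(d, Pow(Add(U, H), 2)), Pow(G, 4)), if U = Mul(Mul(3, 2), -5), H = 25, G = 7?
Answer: Rational(249799, 103) ≈ 2425.2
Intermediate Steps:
U = -30 (U = Mul(6, -5) = -30)
d = Rational(-79, 103) (d = Mul(711, Pow(-927, -1)) = Mul(711, Rational(-1, 927)) = Rational(-79, 103) ≈ -0.76699)
Add(Add(d, Pow(Add(U, H), 2)), Pow(G, 4)) = Add(Add(Rational(-79, 103), Pow(Add(-30, 25), 2)), Pow(7, 4)) = Add(Add(Rational(-79, 103), Pow(-5, 2)), 2401) = Add(Add(Rational(-79, 103), 25), 2401) = Add(Rational(2496, 103), 2401) = Rational(249799, 103)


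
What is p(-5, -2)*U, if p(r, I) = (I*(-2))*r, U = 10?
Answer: -200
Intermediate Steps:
p(r, I) = -2*I*r (p(r, I) = (-2*I)*r = -2*I*r)
p(-5, -2)*U = -2*(-2)*(-5)*10 = -20*10 = -200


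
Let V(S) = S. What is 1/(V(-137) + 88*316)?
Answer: 1/27671 ≈ 3.6139e-5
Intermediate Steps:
1/(V(-137) + 88*316) = 1/(-137 + 88*316) = 1/(-137 + 27808) = 1/27671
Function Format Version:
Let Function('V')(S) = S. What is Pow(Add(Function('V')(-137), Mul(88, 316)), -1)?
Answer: Rational(1, 27671) ≈ 3.6139e-5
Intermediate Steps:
Pow(Add(Function('V')(-137), Mul(88, 316)), -1) = Pow(Add(-137, Mul(88, 316)), -1) = Pow(Add(-137, 27808), -1) = Pow(27671, -1) = Rational(1, 27671)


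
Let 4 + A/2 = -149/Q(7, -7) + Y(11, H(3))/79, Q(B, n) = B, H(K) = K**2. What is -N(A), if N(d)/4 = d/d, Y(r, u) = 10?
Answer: -4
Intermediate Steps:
A = -27826/553 (A = -8 + 2*(-149/7 + 10/79) = -8 + 2*(-11701/553) = -8 - 23402/553 = -27826/553 ≈ -50.318)
N(d) = 4 (N(d) = 4*(d/d) = 4*1 = 4)
-N(A) = -1*4 = -4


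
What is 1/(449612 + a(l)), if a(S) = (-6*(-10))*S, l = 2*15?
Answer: 1/451412 ≈ 2.2153e-6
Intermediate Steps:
l = 30
a(S) = 60*S
1/(449612 + a(l)) = 1/(449612 + 60*30) = 1/(449612 + 1800) = 1/451412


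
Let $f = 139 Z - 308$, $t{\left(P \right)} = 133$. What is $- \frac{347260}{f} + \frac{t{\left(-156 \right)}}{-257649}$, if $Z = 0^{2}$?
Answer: $\frac{3195398242}{2834139} \approx 1127.5$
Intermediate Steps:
$Z = 0$
$f = -308$ ($f = 139 \cdot 0 - 308 = 0 - 308 = -308$)
$- \frac{347260}{f} + \frac{t{\left(-156 \right)}}{-257649} = - \frac{347260}{-308} + \frac{133}{-257649} = \left(-347260\right) \left(- \frac{1}{308}\right) + 133 \left(- \frac{1}{257649}\right) = \frac{86815}{77} - \frac{19}{36807} = \frac{3195398242}{2834139}$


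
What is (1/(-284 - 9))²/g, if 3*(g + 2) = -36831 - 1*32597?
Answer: -3/5960839466 ≈ -5.0328e-10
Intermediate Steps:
g = -69434/3 (g = -2 + (-36831 - 1*32597)/3 = -2 + (-36831 - 32597)/3 = -2 + (⅓)*(-69428) = -2 - 69428/3 = -69434/3 ≈ -23145.)
(1/(-284 - 9))²/g = (1/(-284 - 9))²/(-69434/3) = (1/(-293))²*(-3/69434) = (-1/293)²*(-3/69434) = (1/85849)*(-3/69434) = -3/5960839466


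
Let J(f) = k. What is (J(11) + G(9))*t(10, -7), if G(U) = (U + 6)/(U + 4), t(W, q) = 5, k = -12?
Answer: -705/13 ≈ -54.231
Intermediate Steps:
J(f) = -12
G(U) = (6 + U)/(4 + U)
(J(11) + G(9))*t(10, -7) = (-12 + (6 + 9)/(4 + 9))*5 = (-12 + 15/13)*5 = -141/13*5 = -705/13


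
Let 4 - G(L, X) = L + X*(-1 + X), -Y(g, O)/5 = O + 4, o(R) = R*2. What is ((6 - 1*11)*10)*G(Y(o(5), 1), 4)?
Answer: -850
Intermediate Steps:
o(R) = 2*R
Y(g, O) = -20 - 5*O (Y(g, O) = -5*(O + 4) = -5*(4 + O) = -20 - 5*O)
G(L, X) = 4 - L - X*(-1 + X) (G(L, X) = 4 - (L + X*(-1 + X)) = 4 + (-L - X*(-1 + X)) = 4 - L - X*(-1 + X))
((6 - 1*11)*10)*G(Y(o(5), 1), 4) = ((6 - 1*11)*10)*(4 + 4 - (-20 - 5*1) - 1*4**2) = ((6 - 11)*10)*(4 + 4 - (-20 - 5) - 1*16) = (-5*10)*(4 + 4 - 1*(-25) - 16) = -50*(4 + 4 + 25 - 16) = -50*17 = -850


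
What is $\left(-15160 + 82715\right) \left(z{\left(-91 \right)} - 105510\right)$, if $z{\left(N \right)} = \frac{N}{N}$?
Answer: $-7127660495$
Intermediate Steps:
$z{\left(N \right)} = 1$
$\left(-15160 + 82715\right) \left(z{\left(-91 \right)} - 105510\right) = \left(-15160 + 82715\right) \left(1 - 105510\right) = 67555 \left(-105509\right) = -7127660495$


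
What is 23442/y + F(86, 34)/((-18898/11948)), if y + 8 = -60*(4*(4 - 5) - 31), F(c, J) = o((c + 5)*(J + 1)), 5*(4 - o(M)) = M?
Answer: 4066244661/9883654 ≈ 411.41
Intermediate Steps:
o(M) = 4 - M/5
F(c, J) = 4 - (1 + J)*(5 + c)/5 (F(c, J) = 4 - (c + 5)*(J + 1)/5 = 4 - (5 + c)*(1 + J)/5 = 4 - (1 + J)*(5 + c)/5)
y = 2092 (y = -8 - 60*(4*(4 - 5) - 31) = -8 - 60*(4*(-1) - 31) = -8 - 60*(-4 - 31) = -8 - 60*(-35) = -8 + 2100 = 2092)
23442/y + F(86, 34)/((-18898/11948)) = 23442/2092 + (3 - 1*34 - ⅕*86 - ⅕*34*86)/((-18898/11948)) = 23442*(1/2092) + (3 - 34 - 86/5 - 2924/5)/((-18898*1/11948)) = 11721/1046 - 633/(-9449/5974) = 11721/1046 - 633*(-5974/9449) = 11721/1046 + 3781542/9449 = 4066244661/9883654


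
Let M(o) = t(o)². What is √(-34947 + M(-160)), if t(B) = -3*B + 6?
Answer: 3*√22361 ≈ 448.61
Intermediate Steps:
t(B) = 6 - 3*B
M(o) = (6 - 3*o)²
√(-34947 + M(-160)) = √(-34947 + 9*(-2 - 160)²) = √(-34947 + 9*(-162)²) = √(-34947 + 9*26244) = √(-34947 + 236196) = √201249 = 3*√22361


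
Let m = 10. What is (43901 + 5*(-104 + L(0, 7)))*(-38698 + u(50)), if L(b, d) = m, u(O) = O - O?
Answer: -1680692838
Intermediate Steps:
u(O) = 0
L(b, d) = 10
(43901 + 5*(-104 + L(0, 7)))*(-38698 + u(50)) = (43901 + 5*(-104 + 10))*(-38698 + 0) = (43901 + 5*(-94))*(-38698) = (43901 - 470)*(-38698) = 43431*(-38698) = -1680692838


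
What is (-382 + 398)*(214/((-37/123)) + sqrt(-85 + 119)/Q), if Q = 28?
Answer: -421152/37 + 4*sqrt(34)/7 ≈ -11379.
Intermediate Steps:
(-382 + 398)*(214/((-37/123)) + sqrt(-85 + 119)/Q) = (-382 + 398)*(214/((-37/123)) + sqrt(-85 + 119)/28) = 16*(214/((-37*1/123)) + sqrt(34)*(1/28)) = 16*(214/(-37/123) + sqrt(34)/28) = 16*(214*(-123/37) + sqrt(34)/28) = 16*(-26322/37 + sqrt(34)/28) = -421152/37 + 4*sqrt(34)/7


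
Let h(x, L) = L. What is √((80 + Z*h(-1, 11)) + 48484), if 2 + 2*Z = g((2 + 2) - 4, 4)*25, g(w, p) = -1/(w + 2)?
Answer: √193937/2 ≈ 220.19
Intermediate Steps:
g(w, p) = -1/(2 + w)
Z = -29/4 (Z = -1 + (-1/(2 + ((2 + 2) - 4))*25)/2 = -1 + (-1/(2 + (4 - 4))*25)/2 = -1 + (-1/(2 + 0)*25)/2 = -1 + (-1/2*25)/2 = -1 + (-1*½*25)/2 = -1 + (-½*25)/2 = -1 + (½)*(-25/2) = -1 - 25/4 = -29/4 ≈ -7.2500)
√((80 + Z*h(-1, 11)) + 48484) = √((80 - 29/4*11) + 48484) = √((80 - 319/4) + 48484) = √(¼ + 48484) = √(193937/4) = √193937/2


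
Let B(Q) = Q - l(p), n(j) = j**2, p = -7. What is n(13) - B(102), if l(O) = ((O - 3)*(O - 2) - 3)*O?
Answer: -542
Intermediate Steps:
l(O) = O*(-3 + (-3 + O)*(-2 + O)) (l(O) = ((-3 + O)*(-2 + O) - 3)*O = (-3 + (-3 + O)*(-2 + O))*O = O*(-3 + (-3 + O)*(-2 + O)))
B(Q) = 609 + Q (B(Q) = Q - (-7)*(3 + (-7)**2 - 5*(-7)) = Q - (-7)*(3 + 49 + 35) = Q - (-7)*87 = Q - 1*(-609) = Q + 609 = 609 + Q)
n(13) - B(102) = 13**2 - (609 + 102) = 169 - 1*711 = 169 - 711 = -542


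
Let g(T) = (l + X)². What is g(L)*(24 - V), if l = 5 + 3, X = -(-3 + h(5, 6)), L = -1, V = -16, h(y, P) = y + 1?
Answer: 1000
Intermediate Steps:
h(y, P) = 1 + y
X = -3 (X = -(-3 + (1 + 5)) = -(-3 + 6) = -1*3 = -3)
l = 8
g(T) = 25 (g(T) = (8 - 3)² = 5² = 25)
g(L)*(24 - V) = 25*(24 - 1*(-16)) = 25*(24 + 16) = 25*40 = 1000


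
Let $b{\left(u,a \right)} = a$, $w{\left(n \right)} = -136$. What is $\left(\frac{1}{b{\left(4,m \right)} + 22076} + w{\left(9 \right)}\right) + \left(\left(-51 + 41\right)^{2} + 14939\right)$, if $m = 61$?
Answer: $\frac{329907712}{22137} \approx 14903.0$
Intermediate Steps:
$\left(\frac{1}{b{\left(4,m \right)} + 22076} + w{\left(9 \right)}\right) + \left(\left(-51 + 41\right)^{2} + 14939\right) = \left(\frac{1}{61 + 22076} - 136\right) + \left(\left(-51 + 41\right)^{2} + 14939\right) = \left(\frac{1}{22137} - 136\right) + \left(\left(-10\right)^{2} + 14939\right) = \left(\frac{1}{22137} - 136\right) + \left(100 + 14939\right) = - \frac{3010631}{22137} + 15039 = \frac{329907712}{22137}$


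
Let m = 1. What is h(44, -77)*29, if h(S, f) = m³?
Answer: 29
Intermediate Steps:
h(S, f) = 1 (h(S, f) = 1³ = 1)
h(44, -77)*29 = 1*29 = 29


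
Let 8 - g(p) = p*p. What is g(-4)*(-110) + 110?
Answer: 990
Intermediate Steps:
g(p) = 8 - p² (g(p) = 8 - p*p = 8 - p²)
g(-4)*(-110) + 110 = (8 - 1*(-4)²)*(-110) + 110 = (8 - 1*16)*(-110) + 110 = (8 - 16)*(-110) + 110 = -8*(-110) + 110 = 880 + 110 = 990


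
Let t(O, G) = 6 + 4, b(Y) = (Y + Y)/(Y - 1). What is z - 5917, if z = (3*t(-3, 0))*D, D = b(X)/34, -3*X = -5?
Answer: -100514/17 ≈ -5912.6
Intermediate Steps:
X = 5/3 (X = -1/3*(-5) = 5/3 ≈ 1.6667)
b(Y) = 2*Y/(-1 + Y) (b(Y) = (2*Y)/(-1 + Y) = 2*Y/(-1 + Y))
t(O, G) = 10
D = 5/34 (D = (2*(5/3)/(-1 + 5/3))/34 = (2*(5/3)/(2/3))*(1/34) = (2*(5/3)*(3/2))*(1/34) = 5*(1/34) = 5/34 ≈ 0.14706)
z = 75/17 (z = (3*10)*(5/34) = 30*(5/34) = 75/17 ≈ 4.4118)
z - 5917 = 75/17 - 5917 = -100514/17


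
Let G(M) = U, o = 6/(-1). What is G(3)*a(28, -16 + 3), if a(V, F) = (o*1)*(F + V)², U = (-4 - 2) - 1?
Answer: 9450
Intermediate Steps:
U = -7 (U = -6 - 1 = -7)
o = -6 (o = 6*(-1) = -6)
a(V, F) = -6*(F + V)² (a(V, F) = (-6*1)*(F + V)² = -6*(F + V)²)
G(M) = -7
G(3)*a(28, -16 + 3) = -(-42)*((-16 + 3) + 28)² = -(-42)*(-13 + 28)² = -(-42)*15² = -(-42)*225 = -7*(-1350) = 9450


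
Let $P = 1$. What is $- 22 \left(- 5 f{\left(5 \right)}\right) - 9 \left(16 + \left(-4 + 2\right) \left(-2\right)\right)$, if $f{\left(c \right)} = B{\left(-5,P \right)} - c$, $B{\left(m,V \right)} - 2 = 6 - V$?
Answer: $40$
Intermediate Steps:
$B{\left(m,V \right)} = 8 - V$ ($B{\left(m,V \right)} = 2 - \left(-6 + V\right) = 8 - V$)
$f{\left(c \right)} = 7 - c$ ($f{\left(c \right)} = \left(8 - 1\right) - c = 7 - c$)
$- 22 \left(- 5 f{\left(5 \right)}\right) - 9 \left(16 + \left(-4 + 2\right) \left(-2\right)\right) = - 22 \left(- 5 \left(7 - 5\right)\right) - 9 \left(16 + \left(-4 + 2\right) \left(-2\right)\right) = - 22 \left(- 5 \left(7 - 5\right)\right) - 9 \left(16 - -4\right) = - 22 \left(\left(-5\right) 2\right) - 9 \left(16 + 4\right) = \left(-22\right) \left(-10\right) - 180 = 220 - 180 = 40$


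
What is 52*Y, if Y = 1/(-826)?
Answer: -26/413 ≈ -0.062954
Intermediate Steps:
Y = -1/826 ≈ -0.0012107
52*Y = 52*(-1/826) = -26/413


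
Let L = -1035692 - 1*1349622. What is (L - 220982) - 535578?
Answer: -3141874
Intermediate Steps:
L = -2385314 (L = -1035692 - 1349622 = -2385314)
(L - 220982) - 535578 = (-2385314 - 220982) - 535578 = -2606296 - 535578 = -3141874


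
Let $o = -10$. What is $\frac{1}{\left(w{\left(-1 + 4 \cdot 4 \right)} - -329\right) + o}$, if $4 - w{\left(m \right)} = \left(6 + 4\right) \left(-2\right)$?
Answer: $\frac{1}{343} \approx 0.0029155$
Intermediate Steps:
$w{\left(m \right)} = 24$ ($w{\left(m \right)} = 4 - \left(6 + 4\right) \left(-2\right) = 4 - 10 \left(-2\right) = 4 - -20 = 4 + 20 = 24$)
$\frac{1}{\left(w{\left(-1 + 4 \cdot 4 \right)} - -329\right) + o} = \frac{1}{\left(24 - -329\right) - 10} = \frac{1}{\left(24 + 329\right) - 10} = \frac{1}{353 - 10} = \frac{1}{343}$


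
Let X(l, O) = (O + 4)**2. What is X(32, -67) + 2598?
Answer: 6567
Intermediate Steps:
X(l, O) = (4 + O)**2
X(32, -67) + 2598 = (4 - 67)**2 + 2598 = (-63)**2 + 2598 = 3969 + 2598 = 6567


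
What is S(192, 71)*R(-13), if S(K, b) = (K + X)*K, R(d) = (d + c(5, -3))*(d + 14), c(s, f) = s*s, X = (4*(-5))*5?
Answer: 211968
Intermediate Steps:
X = -100 (X = -20*5 = -100)
c(s, f) = s**2
R(d) = (14 + d)*(25 + d) (R(d) = (d + 5**2)*(d + 14) = (d + 25)*(14 + d) = (25 + d)*(14 + d) = (14 + d)*(25 + d))
S(K, b) = K*(-100 + K) (S(K, b) = (K - 100)*K = (-100 + K)*K = K*(-100 + K))
S(192, 71)*R(-13) = (192*(-100 + 192))*(350 + (-13)**2 + 39*(-13)) = (192*92)*(350 + 169 - 507) = 17664*12 = 211968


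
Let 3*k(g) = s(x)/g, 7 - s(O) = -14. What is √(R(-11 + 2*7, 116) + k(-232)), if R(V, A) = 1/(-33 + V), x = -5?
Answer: I*√192270/1740 ≈ 0.252*I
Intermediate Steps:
s(O) = 21 (s(O) = 7 - 1*(-14) = 7 + 14 = 21)
k(g) = 7/g (k(g) = (21/g)/3 = 7/g)
√(R(-11 + 2*7, 116) + k(-232)) = √(1/(-33 + (-11 + 2*7)) + 7/(-232)) = √(1/(-33 + (-11 + 14)) + 7*(-1/232)) = √(1/(-33 + 3) - 7/232) = √(1/(-30) - 7/232) = √(-1/30 - 7/232) = √(-221/3480) = I*√192270/1740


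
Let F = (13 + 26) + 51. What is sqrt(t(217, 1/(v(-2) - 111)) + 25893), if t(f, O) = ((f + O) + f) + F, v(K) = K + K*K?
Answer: 2*sqrt(78465067)/109 ≈ 162.53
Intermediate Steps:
v(K) = K + K**2
F = 90 (F = 39 + 51 = 90)
t(f, O) = 90 + O + 2*f (t(f, O) = ((f + O) + f) + 90 = ((O + f) + f) + 90 = (O + 2*f) + 90 = 90 + O + 2*f)
sqrt(t(217, 1/(v(-2) - 111)) + 25893) = sqrt((90 + 1/(-2*(1 - 2) - 111) + 2*217) + 25893) = sqrt((90 + 1/(-2*(-1) - 111) + 434) + 25893) = sqrt((90 + 1/(2 - 111) + 434) + 25893) = sqrt((90 + 1/(-109) + 434) + 25893) = sqrt((90 - 1/109 + 434) + 25893) = sqrt(57115/109 + 25893) = sqrt(2879452/109) = 2*sqrt(78465067)/109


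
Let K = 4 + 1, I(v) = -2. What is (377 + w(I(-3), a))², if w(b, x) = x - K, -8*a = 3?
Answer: 8838729/64 ≈ 1.3811e+5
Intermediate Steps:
K = 5
a = -3/8 (a = -⅛*3 = -3/8 ≈ -0.37500)
w(b, x) = -5 + x (w(b, x) = x - 1*5 = x - 5 = -5 + x)
(377 + w(I(-3), a))² = (377 + (-5 - 3/8))² = (377 - 43/8)² = (2973/8)² = 8838729/64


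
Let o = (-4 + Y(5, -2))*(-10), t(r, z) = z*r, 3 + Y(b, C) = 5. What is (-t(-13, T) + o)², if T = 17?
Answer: 58081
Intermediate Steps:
Y(b, C) = 2 (Y(b, C) = -3 + 5 = 2)
t(r, z) = r*z
o = 20 (o = (-4 + 2)*(-10) = -2*(-10) = 20)
(-t(-13, T) + o)² = (-(-13)*17 + 20)² = (-1*(-221) + 20)² = (221 + 20)² = 241² = 58081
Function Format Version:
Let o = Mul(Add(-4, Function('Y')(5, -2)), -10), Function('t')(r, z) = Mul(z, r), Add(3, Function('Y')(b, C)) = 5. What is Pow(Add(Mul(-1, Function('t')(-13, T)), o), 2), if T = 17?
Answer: 58081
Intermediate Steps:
Function('Y')(b, C) = 2 (Function('Y')(b, C) = Add(-3, 5) = 2)
Function('t')(r, z) = Mul(r, z)
o = 20 (o = Mul(Add(-4, 2), -10) = Mul(-2, -10) = 20)
Pow(Add(Mul(-1, Function('t')(-13, T)), o), 2) = Pow(Add(Mul(-1, Mul(-13, 17)), 20), 2) = Pow(Add(Mul(-1, -221), 20), 2) = Pow(Add(221, 20), 2) = Pow(241, 2) = 58081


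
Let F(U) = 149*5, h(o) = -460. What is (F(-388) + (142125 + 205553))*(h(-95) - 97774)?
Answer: -34226984982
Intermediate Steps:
F(U) = 745
(F(-388) + (142125 + 205553))*(h(-95) - 97774) = (745 + (142125 + 205553))*(-460 - 97774) = (745 + 347678)*(-98234) = 348423*(-98234) = -34226984982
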